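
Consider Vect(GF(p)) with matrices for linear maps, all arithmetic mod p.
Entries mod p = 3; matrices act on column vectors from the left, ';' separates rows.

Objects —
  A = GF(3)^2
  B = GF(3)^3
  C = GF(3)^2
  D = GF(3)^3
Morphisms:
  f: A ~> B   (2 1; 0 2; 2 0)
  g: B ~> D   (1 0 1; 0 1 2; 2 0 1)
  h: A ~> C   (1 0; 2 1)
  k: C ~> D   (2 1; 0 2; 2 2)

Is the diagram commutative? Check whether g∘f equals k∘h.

Answer: COMMUTES

Derivation:
1) trace f;g:
  e0=⟨1,0⟩ f~>⟨2,0,2⟩ g~>⟨1,1,0⟩
  e1=⟨0,1⟩ f~>⟨1,2,0⟩ g~>⟨1,2,2⟩
  result₁ = (1 1; 1 2; 0 2)
2) trace h;k:
  e0=⟨1,0⟩ h~>⟨1,2⟩ k~>⟨1,1,0⟩
  e1=⟨0,1⟩ h~>⟨0,1⟩ k~>⟨1,2,2⟩
  result₂ = (1 1; 1 2; 0 2)
Equal? same morphism ✓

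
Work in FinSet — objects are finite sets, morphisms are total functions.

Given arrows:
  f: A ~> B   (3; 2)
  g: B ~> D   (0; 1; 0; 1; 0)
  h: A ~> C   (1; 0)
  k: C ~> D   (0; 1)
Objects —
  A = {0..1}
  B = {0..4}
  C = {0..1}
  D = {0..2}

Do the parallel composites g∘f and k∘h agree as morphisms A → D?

Answer: COMMUTES

Work:
Path 1 = f;g:
  0 f~>3 g~>1
  1 f~>2 g~>0
  result₁ = (1; 0)
Path 2 = h;k:
  0 h~>1 k~>1
  1 h~>0 k~>0
  result₂ = (1; 0)
Equal? same morphism ✓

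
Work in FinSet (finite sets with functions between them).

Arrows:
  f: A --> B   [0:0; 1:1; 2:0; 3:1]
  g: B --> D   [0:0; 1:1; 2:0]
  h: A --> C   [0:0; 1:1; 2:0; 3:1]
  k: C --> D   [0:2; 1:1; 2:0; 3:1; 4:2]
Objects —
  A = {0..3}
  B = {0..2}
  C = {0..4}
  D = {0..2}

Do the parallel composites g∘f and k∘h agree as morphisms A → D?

Along f;g (path 1):
  0 f-->0 g-->0
  1 f-->1 g-->1
  2 f-->0 g-->0
  3 f-->1 g-->1
  result₁ = [0:0; 1:1; 2:0; 3:1]
Along h;k (path 2):
  0 h-->0 k-->2
  1 h-->1 k-->1
  2 h-->0 k-->2
  3 h-->1 k-->1
  result₂ = [0:2; 1:1; 2:2; 3:1]
Equal? distinct morphisms ✗

Answer: DOES NOT COMMUTE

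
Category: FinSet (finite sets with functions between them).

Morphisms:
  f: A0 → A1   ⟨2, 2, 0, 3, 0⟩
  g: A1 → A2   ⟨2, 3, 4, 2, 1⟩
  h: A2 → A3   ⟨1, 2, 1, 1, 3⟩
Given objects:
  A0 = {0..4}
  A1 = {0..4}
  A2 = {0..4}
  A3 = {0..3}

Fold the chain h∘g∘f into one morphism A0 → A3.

Answer: ⟨3, 3, 1, 1, 1⟩

Trace:
  0 f→2 g→4 h→3
  1 f→2 g→4 h→3
  2 f→0 g→2 h→1
  3 f→3 g→2 h→1
  4 f→0 g→2 h→1
⟦path⟧: ⟨3, 3, 1, 1, 1⟩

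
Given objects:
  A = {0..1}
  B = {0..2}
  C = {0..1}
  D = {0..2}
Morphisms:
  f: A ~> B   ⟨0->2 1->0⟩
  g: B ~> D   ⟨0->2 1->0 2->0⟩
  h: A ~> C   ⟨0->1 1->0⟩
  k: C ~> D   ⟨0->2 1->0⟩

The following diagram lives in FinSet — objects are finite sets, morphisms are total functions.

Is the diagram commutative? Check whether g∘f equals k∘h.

1) trace f;g:
  0 f~>2 g~>0
  1 f~>0 g~>2
  composite₁ = ⟨0->0 1->2⟩
2) trace h;k:
  0 h~>1 k~>0
  1 h~>0 k~>2
  composite₂ = ⟨0->0 1->2⟩
Equal? same morphism ✓

Answer: COMMUTES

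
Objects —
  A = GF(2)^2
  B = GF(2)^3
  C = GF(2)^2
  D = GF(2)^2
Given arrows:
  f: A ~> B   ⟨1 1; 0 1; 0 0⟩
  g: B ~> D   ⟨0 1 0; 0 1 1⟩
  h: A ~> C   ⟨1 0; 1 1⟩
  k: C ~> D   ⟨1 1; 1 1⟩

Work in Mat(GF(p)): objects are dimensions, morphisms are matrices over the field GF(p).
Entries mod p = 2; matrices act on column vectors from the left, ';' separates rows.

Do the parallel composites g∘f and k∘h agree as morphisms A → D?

1) trace f;g:
  e0=⟨1,0⟩ f~>⟨1,0,0⟩ g~>⟨0,0⟩
  e1=⟨0,1⟩ f~>⟨1,1,0⟩ g~>⟨1,1⟩
  result₁ = ⟨0 1; 0 1⟩
2) trace h;k:
  e0=⟨1,0⟩ h~>⟨1,1⟩ k~>⟨0,0⟩
  e1=⟨0,1⟩ h~>⟨0,1⟩ k~>⟨1,1⟩
  result₂ = ⟨0 1; 0 1⟩
Equal? same morphism ✓

Answer: COMMUTES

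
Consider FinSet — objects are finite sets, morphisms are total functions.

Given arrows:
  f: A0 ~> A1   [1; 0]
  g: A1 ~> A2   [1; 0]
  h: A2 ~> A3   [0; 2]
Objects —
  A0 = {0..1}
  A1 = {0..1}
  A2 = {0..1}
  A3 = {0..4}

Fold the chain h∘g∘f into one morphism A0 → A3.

  0 f~>1 g~>0 h~>0
  1 f~>0 g~>1 h~>2
composite: [0; 2]

Answer: [0; 2]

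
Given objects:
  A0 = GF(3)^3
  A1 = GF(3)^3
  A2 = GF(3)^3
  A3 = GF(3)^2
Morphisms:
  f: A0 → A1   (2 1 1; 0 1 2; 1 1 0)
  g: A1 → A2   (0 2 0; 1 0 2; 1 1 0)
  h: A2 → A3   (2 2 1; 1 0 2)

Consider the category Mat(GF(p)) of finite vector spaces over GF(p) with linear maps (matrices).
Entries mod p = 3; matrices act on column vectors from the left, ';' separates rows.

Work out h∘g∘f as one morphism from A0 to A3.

Answer: (1 0 1; 1 0 1)

Derivation:
  e0=[1,0,0] f→[2,0,1] g→[0,1,2] h→[1,1]
  e1=[0,1,0] f→[1,1,1] g→[2,0,2] h→[0,0]
  e2=[0,0,1] f→[1,2,0] g→[1,1,0] h→[1,1]
⟦path⟧: (1 0 1; 1 0 1)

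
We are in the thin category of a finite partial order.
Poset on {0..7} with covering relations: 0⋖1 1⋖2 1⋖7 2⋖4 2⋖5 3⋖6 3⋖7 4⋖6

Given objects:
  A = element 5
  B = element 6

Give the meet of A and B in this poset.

Answer: A∧B = 2

Work:
Common predecessors of 5,6: {0,1,2}
  0 ≤ 2
  1 ≤ 2
  2 ≤ 2
glb = 2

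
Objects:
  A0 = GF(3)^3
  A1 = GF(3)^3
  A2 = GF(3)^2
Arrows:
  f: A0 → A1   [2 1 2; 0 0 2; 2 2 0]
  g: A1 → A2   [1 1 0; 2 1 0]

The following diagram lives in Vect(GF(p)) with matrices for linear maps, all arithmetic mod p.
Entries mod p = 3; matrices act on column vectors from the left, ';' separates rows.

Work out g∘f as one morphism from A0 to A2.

  e0=⟨1,0,0⟩ f→⟨2,0,2⟩ g→⟨2,1⟩
  e1=⟨0,1,0⟩ f→⟨1,0,2⟩ g→⟨1,2⟩
  e2=⟨0,0,1⟩ f→⟨2,2,0⟩ g→⟨1,0⟩
⟦path⟧: [2 1 1; 1 2 0]

Answer: [2 1 1; 1 2 0]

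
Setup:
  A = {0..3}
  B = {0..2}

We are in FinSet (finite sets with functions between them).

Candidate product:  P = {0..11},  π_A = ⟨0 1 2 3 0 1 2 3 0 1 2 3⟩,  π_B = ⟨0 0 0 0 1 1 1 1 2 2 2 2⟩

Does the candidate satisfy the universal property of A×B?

|A|·|B| = 4·3 = 12;  |P| = 12
Check the pairing map k ↦ (π_A(k), π_B(k)):
  0 -> (0,0)
  1 -> (1,0)
  2 -> (2,0)
  3 -> (3,0)
  4 -> (0,1)
  5 -> (1,1)
  6 -> (2,1)
  7 -> (3,1)
  8 -> (0,2)
  9 -> (1,2)
  10 -> (2,2)
  11 -> (3,2)
distinct pairs in image: 12 / 12 needed
  → bijection onto A×B; projections well-typed.

Answer: VALID PRODUCT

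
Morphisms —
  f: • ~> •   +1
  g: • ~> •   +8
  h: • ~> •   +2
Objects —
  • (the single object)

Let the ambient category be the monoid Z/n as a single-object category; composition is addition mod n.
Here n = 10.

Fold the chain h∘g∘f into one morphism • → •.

  0 +1≡1 +8≡9 +2≡1  (mod 10)
composite: +1

Answer: +1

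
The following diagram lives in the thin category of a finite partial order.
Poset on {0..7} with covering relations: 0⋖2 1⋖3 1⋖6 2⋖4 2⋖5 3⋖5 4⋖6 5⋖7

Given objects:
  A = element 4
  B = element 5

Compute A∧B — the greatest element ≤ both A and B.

Common predecessors of 4,5: {0,2}
  0 ⊑ 2
  2 ⊑ 2
glb = 2

Answer: A∧B = 2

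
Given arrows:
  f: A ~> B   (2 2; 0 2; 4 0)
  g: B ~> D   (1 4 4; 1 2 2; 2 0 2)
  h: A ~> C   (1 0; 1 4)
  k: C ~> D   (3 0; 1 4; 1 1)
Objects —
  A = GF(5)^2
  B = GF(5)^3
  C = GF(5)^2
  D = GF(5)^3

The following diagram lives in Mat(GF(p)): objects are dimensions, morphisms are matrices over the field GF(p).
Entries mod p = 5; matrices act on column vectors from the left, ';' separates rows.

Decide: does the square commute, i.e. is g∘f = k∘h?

Along f;g (path 1):
  e0=[1,0] f~>[2,0,4] g~>[3,0,2]
  e1=[0,1] f~>[2,2,0] g~>[0,1,4]
  composite₁ = (3 0; 0 1; 2 4)
Along h;k (path 2):
  e0=[1,0] h~>[1,1] k~>[3,0,2]
  e1=[0,1] h~>[0,4] k~>[0,1,4]
  composite₂ = (3 0; 0 1; 2 4)
Equal? YES — commutes

Answer: COMMUTES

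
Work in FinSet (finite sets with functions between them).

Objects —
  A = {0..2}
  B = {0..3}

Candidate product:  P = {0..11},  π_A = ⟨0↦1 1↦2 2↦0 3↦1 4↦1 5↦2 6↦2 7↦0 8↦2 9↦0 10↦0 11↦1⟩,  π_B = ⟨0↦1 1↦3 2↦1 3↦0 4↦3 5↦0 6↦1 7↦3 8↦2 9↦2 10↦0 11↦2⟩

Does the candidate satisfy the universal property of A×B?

|A|·|B| = 3·4 = 12;  |P| = 12
Check the pairing map k ↦ (π_A(k), π_B(k)):
  0 ↦ (1,1)
  1 ↦ (2,3)
  2 ↦ (0,1)
  3 ↦ (1,0)
  4 ↦ (1,3)
  5 ↦ (2,0)
  6 ↦ (2,1)
  7 ↦ (0,3)
  8 ↦ (2,2)
  9 ↦ (0,2)
  10 ↦ (0,0)
  11 ↦ (1,2)
distinct pairs in image: 12 / 12 needed
  → bijection onto A×B; projections well-typed.

Answer: VALID PRODUCT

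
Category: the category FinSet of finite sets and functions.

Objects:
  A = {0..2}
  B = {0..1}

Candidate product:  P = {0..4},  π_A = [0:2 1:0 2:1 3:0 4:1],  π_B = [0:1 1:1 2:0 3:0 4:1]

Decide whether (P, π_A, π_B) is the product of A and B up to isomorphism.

Answer: NOT A VALID PRODUCT — |P|=5 ≠ |A|·|B|=6

Work:
|A|·|B| = 3·2 = 6;  |P| = 5
  → cardinalities differ; no bijection possible.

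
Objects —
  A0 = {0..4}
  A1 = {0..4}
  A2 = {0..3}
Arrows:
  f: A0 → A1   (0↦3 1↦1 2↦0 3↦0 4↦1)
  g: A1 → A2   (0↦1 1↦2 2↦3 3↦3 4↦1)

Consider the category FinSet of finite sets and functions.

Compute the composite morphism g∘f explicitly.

Answer: (0↦3 1↦2 2↦1 3↦1 4↦2)

Work:
  0 f→3 g→3
  1 f→1 g→2
  2 f→0 g→1
  3 f→0 g→1
  4 f→1 g→2
composite: (0↦3 1↦2 2↦1 3↦1 4↦2)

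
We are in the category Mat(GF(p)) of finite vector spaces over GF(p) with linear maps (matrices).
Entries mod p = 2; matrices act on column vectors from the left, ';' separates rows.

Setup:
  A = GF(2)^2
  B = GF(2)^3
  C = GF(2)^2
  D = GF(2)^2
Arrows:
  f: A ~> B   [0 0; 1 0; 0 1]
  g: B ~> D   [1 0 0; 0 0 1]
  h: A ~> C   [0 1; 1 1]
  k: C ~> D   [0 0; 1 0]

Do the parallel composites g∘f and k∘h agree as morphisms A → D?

1) trace f;g:
  e0=⟨1,0⟩ f~>⟨0,1,0⟩ g~>⟨0,0⟩
  e1=⟨0,1⟩ f~>⟨0,0,1⟩ g~>⟨0,1⟩
  result₁ = [0 0; 0 1]
2) trace h;k:
  e0=⟨1,0⟩ h~>⟨0,1⟩ k~>⟨0,0⟩
  e1=⟨0,1⟩ h~>⟨1,1⟩ k~>⟨0,1⟩
  result₂ = [0 0; 0 1]
Equal? YES — commutes

Answer: COMMUTES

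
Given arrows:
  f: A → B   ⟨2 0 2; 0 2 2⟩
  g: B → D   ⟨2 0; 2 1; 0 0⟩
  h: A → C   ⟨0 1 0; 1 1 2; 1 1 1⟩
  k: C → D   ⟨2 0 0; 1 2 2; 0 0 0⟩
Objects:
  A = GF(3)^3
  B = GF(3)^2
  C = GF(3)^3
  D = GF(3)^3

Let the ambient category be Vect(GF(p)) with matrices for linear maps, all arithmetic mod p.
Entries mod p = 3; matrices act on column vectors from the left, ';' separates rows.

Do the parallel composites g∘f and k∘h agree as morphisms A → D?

Answer: DOES NOT COMMUTE

Trace:
1) trace f;g:
  e0=(1,0,0) f→(2,0) g→(1,1,0)
  e1=(0,1,0) f→(0,2) g→(0,2,0)
  e2=(0,0,1) f→(2,2) g→(1,0,0)
  ⟦path⟧₁ = ⟨1 0 1; 1 2 0; 0 0 0⟩
2) trace h;k:
  e0=(1,0,0) h→(0,1,1) k→(0,1,0)
  e1=(0,1,0) h→(1,1,1) k→(2,2,0)
  e2=(0,0,1) h→(0,2,1) k→(0,0,0)
  ⟦path⟧₂ = ⟨0 2 0; 1 2 0; 0 0 0⟩
Equal? distinct morphisms ✗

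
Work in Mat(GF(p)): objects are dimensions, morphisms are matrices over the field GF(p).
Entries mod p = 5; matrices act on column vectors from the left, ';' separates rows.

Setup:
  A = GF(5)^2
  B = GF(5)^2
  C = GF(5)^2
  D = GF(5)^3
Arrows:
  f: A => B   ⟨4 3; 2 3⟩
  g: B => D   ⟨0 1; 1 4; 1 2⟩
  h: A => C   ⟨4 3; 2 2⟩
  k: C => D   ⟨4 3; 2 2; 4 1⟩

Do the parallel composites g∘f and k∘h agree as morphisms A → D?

Along f;g (path 1):
  e0=[1,0] f=>[4,2] g=>[2,2,3]
  e1=[0,1] f=>[3,3] g=>[3,0,4]
  composite₁ = ⟨2 3; 2 0; 3 4⟩
Along h;k (path 2):
  e0=[1,0] h=>[4,2] k=>[2,2,3]
  e1=[0,1] h=>[3,2] k=>[3,0,4]
  composite₂ = ⟨2 3; 2 0; 3 4⟩
Equal? equal; square commutes

Answer: COMMUTES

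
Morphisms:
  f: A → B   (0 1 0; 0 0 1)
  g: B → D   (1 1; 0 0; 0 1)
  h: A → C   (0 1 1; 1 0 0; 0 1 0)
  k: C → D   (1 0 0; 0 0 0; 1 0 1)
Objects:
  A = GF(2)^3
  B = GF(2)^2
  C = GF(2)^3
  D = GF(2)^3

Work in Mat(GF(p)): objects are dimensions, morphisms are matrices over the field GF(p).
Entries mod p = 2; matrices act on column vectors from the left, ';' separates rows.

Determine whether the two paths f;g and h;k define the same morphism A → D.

Along f;g (path 1):
  e0=[1,0,0] f→[0,0] g→[0,0,0]
  e1=[0,1,0] f→[1,0] g→[1,0,0]
  e2=[0,0,1] f→[0,1] g→[1,0,1]
  result₁ = (0 1 1; 0 0 0; 0 0 1)
Along h;k (path 2):
  e0=[1,0,0] h→[0,1,0] k→[0,0,0]
  e1=[0,1,0] h→[1,0,1] k→[1,0,0]
  e2=[0,0,1] h→[1,0,0] k→[1,0,1]
  result₂ = (0 1 1; 0 0 0; 0 0 1)
Equal? YES — commutes

Answer: COMMUTES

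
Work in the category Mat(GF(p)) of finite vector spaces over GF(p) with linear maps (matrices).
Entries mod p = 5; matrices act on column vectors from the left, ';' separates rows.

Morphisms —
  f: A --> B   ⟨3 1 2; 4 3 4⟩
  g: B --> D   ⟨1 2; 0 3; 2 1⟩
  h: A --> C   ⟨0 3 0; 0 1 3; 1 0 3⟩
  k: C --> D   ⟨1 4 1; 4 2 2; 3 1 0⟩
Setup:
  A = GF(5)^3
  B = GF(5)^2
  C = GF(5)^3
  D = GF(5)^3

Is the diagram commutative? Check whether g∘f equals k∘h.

Along f;g (path 1):
  e0=(1,0,0) f-->(3,4) g-->(1,2,0)
  e1=(0,1,0) f-->(1,3) g-->(2,4,0)
  e2=(0,0,1) f-->(2,4) g-->(0,2,3)
  ⟦path⟧₁ = ⟨1 2 0; 2 4 2; 0 0 3⟩
Along h;k (path 2):
  e0=(1,0,0) h-->(0,0,1) k-->(1,2,0)
  e1=(0,1,0) h-->(3,1,0) k-->(2,4,0)
  e2=(0,0,1) h-->(0,3,3) k-->(0,2,3)
  ⟦path⟧₂ = ⟨1 2 0; 2 4 2; 0 0 3⟩
Equal? YES — commutes

Answer: COMMUTES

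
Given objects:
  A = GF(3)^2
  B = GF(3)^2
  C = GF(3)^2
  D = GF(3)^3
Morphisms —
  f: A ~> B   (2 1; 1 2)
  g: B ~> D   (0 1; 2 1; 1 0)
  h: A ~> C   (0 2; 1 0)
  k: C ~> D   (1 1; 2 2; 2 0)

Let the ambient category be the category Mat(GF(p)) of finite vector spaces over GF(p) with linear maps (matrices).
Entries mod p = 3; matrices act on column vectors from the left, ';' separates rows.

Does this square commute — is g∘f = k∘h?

Along f;g (path 1):
  e0=(1,0) f~>(2,1) g~>(1,2,2)
  e1=(0,1) f~>(1,2) g~>(2,1,1)
  composite₁ = (1 2; 2 1; 2 1)
Along h;k (path 2):
  e0=(1,0) h~>(0,1) k~>(1,2,0)
  e1=(0,1) h~>(2,0) k~>(2,1,1)
  composite₂ = (1 2; 2 1; 0 1)
Equal? distinct morphisms ✗

Answer: DOES NOT COMMUTE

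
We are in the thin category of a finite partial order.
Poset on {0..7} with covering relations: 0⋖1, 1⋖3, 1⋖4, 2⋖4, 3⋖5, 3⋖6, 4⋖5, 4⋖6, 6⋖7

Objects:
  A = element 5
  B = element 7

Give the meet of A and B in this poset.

Answer: NO MEET EXISTS

Derivation:
Lower bounds of A=5 and B=7: {0,1,2,3,4}
  maximal lower bounds 3 and 4 are incomparable: neither 3<=4 nor 4<=3
→ no greatest lower bound exists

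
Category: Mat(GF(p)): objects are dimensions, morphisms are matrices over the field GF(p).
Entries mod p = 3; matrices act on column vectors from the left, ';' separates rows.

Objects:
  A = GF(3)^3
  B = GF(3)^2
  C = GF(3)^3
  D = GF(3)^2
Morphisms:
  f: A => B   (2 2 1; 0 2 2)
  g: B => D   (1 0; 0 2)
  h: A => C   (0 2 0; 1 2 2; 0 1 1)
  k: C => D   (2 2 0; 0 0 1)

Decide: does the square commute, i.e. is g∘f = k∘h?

Path 1 = f;g:
  e0=(1,0,0) f=>(2,0) g=>(2,0)
  e1=(0,1,0) f=>(2,2) g=>(2,1)
  e2=(0,0,1) f=>(1,2) g=>(1,1)
  ⟦path⟧₁ = (2 2 1; 0 1 1)
Path 2 = h;k:
  e0=(1,0,0) h=>(0,1,0) k=>(2,0)
  e1=(0,1,0) h=>(2,2,1) k=>(2,1)
  e2=(0,0,1) h=>(0,2,1) k=>(1,1)
  ⟦path⟧₂ = (2 2 1; 0 1 1)
Equal? equal; square commutes

Answer: COMMUTES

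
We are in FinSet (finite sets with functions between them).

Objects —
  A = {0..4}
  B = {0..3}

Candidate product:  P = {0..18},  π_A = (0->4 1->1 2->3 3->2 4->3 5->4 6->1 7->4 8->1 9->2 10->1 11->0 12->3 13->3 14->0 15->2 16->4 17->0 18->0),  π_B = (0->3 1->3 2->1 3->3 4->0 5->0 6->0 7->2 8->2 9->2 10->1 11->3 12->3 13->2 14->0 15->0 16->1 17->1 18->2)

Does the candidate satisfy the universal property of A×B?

|A|·|B| = 5·4 = 20;  |P| = 19
  → cardinalities differ; no bijection possible.

Answer: NOT A VALID PRODUCT — |P|=19 ≠ |A|·|B|=20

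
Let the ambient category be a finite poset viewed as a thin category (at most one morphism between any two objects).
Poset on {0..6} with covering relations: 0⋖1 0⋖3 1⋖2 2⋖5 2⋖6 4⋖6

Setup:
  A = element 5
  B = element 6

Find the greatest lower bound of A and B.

Answer: A∧B = 2

Work:
Lower bounds of A=5 and B=6: {0,1,2}
  0 <= 2
  1 <= 2
  2 <= 2
glb = 2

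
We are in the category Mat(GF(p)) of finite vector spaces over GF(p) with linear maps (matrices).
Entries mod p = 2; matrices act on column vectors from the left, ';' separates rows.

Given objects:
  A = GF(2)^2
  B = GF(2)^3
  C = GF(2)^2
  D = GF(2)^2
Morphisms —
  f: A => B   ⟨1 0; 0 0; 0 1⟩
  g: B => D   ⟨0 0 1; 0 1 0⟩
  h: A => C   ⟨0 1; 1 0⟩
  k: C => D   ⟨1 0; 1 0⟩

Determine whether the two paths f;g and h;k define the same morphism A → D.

Answer: DOES NOT COMMUTE

Trace:
Along f;g (path 1):
  e0=(1,0) f=>(1,0,0) g=>(0,0)
  e1=(0,1) f=>(0,0,1) g=>(1,0)
  composite₁ = ⟨0 1; 0 0⟩
Along h;k (path 2):
  e0=(1,0) h=>(0,1) k=>(0,0)
  e1=(0,1) h=>(1,0) k=>(1,1)
  composite₂ = ⟨0 1; 0 1⟩
Equal? differ; not commutative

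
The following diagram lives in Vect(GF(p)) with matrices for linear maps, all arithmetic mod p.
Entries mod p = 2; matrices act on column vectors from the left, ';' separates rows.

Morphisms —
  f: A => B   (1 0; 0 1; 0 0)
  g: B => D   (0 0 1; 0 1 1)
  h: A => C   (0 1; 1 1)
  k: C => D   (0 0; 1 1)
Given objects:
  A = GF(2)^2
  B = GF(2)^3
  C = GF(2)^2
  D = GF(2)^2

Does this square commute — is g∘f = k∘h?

1) trace f;g:
  e0=[1,0] f=>[1,0,0] g=>[0,0]
  e1=[0,1] f=>[0,1,0] g=>[0,1]
  composite₁ = (0 0; 0 1)
2) trace h;k:
  e0=[1,0] h=>[0,1] k=>[0,1]
  e1=[0,1] h=>[1,1] k=>[0,0]
  composite₂ = (0 0; 1 0)
Equal? distinct morphisms ✗

Answer: DOES NOT COMMUTE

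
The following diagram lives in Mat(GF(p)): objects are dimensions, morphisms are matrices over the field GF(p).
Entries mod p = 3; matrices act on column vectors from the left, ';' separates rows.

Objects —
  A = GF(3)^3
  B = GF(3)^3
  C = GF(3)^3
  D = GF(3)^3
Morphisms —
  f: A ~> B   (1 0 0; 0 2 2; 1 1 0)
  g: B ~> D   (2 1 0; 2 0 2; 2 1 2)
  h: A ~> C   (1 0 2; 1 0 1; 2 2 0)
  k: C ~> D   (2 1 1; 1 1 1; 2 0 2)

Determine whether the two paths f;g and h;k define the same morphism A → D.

Answer: DOES NOT COMMUTE

Derivation:
Path 1 = f;g:
  e0=⟨1,0,0⟩ f~>⟨1,0,1⟩ g~>⟨2,1,1⟩
  e1=⟨0,1,0⟩ f~>⟨0,2,1⟩ g~>⟨2,2,1⟩
  e2=⟨0,0,1⟩ f~>⟨0,2,0⟩ g~>⟨2,0,2⟩
  composite₁ = (2 2 2; 1 2 0; 1 1 2)
Path 2 = h;k:
  e0=⟨1,0,0⟩ h~>⟨1,1,2⟩ k~>⟨2,1,0⟩
  e1=⟨0,1,0⟩ h~>⟨0,0,2⟩ k~>⟨2,2,1⟩
  e2=⟨0,0,1⟩ h~>⟨2,1,0⟩ k~>⟨2,0,1⟩
  composite₂ = (2 2 2; 1 2 0; 0 1 1)
Equal? differ; not commutative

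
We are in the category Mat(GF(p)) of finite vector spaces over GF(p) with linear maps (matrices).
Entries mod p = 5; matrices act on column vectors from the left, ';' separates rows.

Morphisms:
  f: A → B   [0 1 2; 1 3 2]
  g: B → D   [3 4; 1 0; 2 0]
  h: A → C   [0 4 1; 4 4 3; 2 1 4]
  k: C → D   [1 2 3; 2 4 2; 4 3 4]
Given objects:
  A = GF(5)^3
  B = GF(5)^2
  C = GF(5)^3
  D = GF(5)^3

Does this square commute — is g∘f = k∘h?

Path 1 = f;g:
  e0=(1,0,0) f→(0,1) g→(4,0,0)
  e1=(0,1,0) f→(1,3) g→(0,1,2)
  e2=(0,0,1) f→(2,2) g→(4,2,4)
  result₁ = [4 0 4; 0 1 2; 0 2 4]
Path 2 = h;k:
  e0=(1,0,0) h→(0,4,2) k→(4,0,0)
  e1=(0,1,0) h→(4,4,1) k→(0,1,2)
  e2=(0,0,1) h→(1,3,4) k→(4,2,4)
  result₂ = [4 0 4; 0 1 2; 0 2 4]
Equal? same morphism ✓

Answer: COMMUTES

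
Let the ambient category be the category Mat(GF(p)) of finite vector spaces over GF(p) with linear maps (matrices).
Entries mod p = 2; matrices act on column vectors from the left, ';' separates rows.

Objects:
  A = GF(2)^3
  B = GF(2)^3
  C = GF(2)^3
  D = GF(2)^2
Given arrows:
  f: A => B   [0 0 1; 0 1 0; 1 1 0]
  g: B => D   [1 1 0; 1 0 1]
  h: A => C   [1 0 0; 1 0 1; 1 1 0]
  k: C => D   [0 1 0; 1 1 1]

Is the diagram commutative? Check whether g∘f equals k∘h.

Path 1 = f;g:
  e0=[1,0,0] f=>[0,0,1] g=>[0,1]
  e1=[0,1,0] f=>[0,1,1] g=>[1,1]
  e2=[0,0,1] f=>[1,0,0] g=>[1,1]
  composite₁ = [0 1 1; 1 1 1]
Path 2 = h;k:
  e0=[1,0,0] h=>[1,1,1] k=>[1,1]
  e1=[0,1,0] h=>[0,0,1] k=>[0,1]
  e2=[0,0,1] h=>[0,1,0] k=>[1,1]
  composite₂ = [1 0 1; 1 1 1]
Equal? NO — does not commute

Answer: DOES NOT COMMUTE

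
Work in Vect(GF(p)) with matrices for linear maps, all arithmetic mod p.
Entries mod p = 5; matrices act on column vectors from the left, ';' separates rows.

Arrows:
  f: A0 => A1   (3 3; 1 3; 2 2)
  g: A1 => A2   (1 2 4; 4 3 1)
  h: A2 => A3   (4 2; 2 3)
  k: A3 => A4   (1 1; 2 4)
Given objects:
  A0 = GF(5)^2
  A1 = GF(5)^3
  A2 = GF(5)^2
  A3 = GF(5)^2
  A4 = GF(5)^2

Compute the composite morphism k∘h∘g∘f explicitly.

Answer: (3 2; 0 0)

Work:
  e0=(1,0) f=>(3,1,2) g=>(3,2) h=>(1,2) k=>(3,0)
  e1=(0,1) f=>(3,3,2) g=>(2,3) h=>(4,3) k=>(2,0)
composite: (3 2; 0 0)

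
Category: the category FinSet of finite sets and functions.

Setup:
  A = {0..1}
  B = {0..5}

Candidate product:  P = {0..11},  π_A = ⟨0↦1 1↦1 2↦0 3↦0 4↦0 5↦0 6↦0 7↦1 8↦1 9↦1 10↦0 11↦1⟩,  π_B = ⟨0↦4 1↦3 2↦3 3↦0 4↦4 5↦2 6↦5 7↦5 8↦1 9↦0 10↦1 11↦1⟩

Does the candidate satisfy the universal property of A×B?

Answer: NOT A VALID PRODUCT — duplicate pair at indices 8,11

Trace:
|A|·|B| = 2·6 = 12;  |P| = 12
Check the pairing map k ↦ (π_A(k), π_B(k)):
  0 ↦ (1,4)
  1 ↦ (1,3)
  2 ↦ (0,3)
  3 ↦ (0,0)
  4 ↦ (0,4)
  5 ↦ (0,2)
  6 ↦ (0,5)
  7 ↦ (1,5)
  8 ↦ (1,1)
  9 ↦ (1,0)
  10 ↦ (0,1)
  11 ↦ (1,1)  ✗ repeats pair of k=8
distinct pairs in image: 11 / 12 needed
  → (1,1) hit at k=8 and k=11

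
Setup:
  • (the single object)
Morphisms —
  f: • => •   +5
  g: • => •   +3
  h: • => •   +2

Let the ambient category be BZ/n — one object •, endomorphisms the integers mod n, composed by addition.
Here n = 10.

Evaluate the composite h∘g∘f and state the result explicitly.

Answer: +0

Derivation:
  0 +5≡5 +3≡8 +2≡0  (mod 10)
composite: +0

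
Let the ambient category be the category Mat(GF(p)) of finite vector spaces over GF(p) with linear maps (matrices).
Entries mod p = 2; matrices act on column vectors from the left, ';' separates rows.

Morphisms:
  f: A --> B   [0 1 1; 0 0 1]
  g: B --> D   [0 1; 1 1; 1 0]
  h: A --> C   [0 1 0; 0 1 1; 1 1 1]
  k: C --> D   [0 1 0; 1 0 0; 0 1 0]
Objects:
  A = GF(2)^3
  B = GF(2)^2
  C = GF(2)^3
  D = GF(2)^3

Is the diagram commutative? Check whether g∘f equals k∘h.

1) trace f;g:
  e0=[1,0,0] f-->[0,0] g-->[0,0,0]
  e1=[0,1,0] f-->[1,0] g-->[0,1,1]
  e2=[0,0,1] f-->[1,1] g-->[1,0,1]
  result₁ = [0 0 1; 0 1 0; 0 1 1]
2) trace h;k:
  e0=[1,0,0] h-->[0,0,1] k-->[0,0,0]
  e1=[0,1,0] h-->[1,1,1] k-->[1,1,1]
  e2=[0,0,1] h-->[0,1,1] k-->[1,0,1]
  result₂ = [0 1 1; 0 1 0; 0 1 1]
Equal? differ; not commutative

Answer: DOES NOT COMMUTE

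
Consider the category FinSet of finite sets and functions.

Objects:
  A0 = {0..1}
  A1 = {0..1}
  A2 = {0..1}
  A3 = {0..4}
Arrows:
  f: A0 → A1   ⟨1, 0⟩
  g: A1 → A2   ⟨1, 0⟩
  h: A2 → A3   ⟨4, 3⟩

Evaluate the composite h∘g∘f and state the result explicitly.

  0 f→1 g→0 h→4
  1 f→0 g→1 h→3
⟦path⟧: ⟨4, 3⟩

Answer: ⟨4, 3⟩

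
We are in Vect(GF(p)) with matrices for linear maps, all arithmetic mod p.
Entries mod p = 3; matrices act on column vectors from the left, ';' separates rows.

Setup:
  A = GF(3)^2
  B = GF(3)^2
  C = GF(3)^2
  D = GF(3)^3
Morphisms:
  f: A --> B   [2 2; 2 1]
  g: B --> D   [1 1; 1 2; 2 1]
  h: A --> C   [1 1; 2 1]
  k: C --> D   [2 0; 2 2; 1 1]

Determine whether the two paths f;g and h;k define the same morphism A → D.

1) trace f;g:
  e0=(1,0) f-->(2,2) g-->(1,0,0)
  e1=(0,1) f-->(2,1) g-->(0,1,2)
  result₁ = [1 0; 0 1; 0 2]
2) trace h;k:
  e0=(1,0) h-->(1,2) k-->(2,0,0)
  e1=(0,1) h-->(1,1) k-->(2,1,2)
  result₂ = [2 2; 0 1; 0 2]
Equal? NO — does not commute

Answer: DOES NOT COMMUTE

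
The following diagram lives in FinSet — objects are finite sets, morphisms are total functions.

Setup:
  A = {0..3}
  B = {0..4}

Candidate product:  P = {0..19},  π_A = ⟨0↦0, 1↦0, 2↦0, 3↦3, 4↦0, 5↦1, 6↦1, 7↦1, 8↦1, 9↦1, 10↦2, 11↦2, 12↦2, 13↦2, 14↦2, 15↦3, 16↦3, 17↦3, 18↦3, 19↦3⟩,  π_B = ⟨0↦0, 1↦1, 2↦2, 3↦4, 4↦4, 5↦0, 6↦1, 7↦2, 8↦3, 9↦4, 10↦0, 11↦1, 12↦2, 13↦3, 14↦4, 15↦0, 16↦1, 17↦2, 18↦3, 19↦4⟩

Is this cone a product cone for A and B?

Answer: NOT A VALID PRODUCT — duplicate pair at indices 19,3

Derivation:
|A|·|B| = 4·5 = 20;  |P| = 20
Check the pairing map k ↦ (π_A(k), π_B(k)):
  0 ↦ (0,0)
  1 ↦ (0,1)
  2 ↦ (0,2)
  3 ↦ (3,4)
  4 ↦ (0,4)
  5 ↦ (1,0)
  6 ↦ (1,1)
  7 ↦ (1,2)
  8 ↦ (1,3)
  9 ↦ (1,4)
  10 ↦ (2,0)
  11 ↦ (2,1)
  12 ↦ (2,2)
  13 ↦ (2,3)
  14 ↦ (2,4)
  15 ↦ (3,0)
  16 ↦ (3,1)
  17 ↦ (3,2)
  18 ↦ (3,3)
  19 ↦ (3,4)  ✗ repeats pair of k=3
distinct pairs in image: 19 / 20 needed
  → (3,4) hit at k=3 and k=19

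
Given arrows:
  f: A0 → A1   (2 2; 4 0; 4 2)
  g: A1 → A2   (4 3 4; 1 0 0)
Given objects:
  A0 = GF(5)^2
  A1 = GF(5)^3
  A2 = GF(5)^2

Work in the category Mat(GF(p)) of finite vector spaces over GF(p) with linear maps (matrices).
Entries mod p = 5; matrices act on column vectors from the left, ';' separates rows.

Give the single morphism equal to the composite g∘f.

  e0=(1,0) f→(2,4,4) g→(1,2)
  e1=(0,1) f→(2,0,2) g→(1,2)
composite: (1 1; 2 2)

Answer: (1 1; 2 2)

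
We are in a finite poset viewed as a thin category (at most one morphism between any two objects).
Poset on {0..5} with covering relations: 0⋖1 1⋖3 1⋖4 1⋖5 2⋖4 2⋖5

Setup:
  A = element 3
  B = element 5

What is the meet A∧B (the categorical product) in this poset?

Lower bounds of A=3 and B=5: {0,1}
  0 ⊑ 1
  1 ⊑ 1
glb = 1

Answer: A∧B = 1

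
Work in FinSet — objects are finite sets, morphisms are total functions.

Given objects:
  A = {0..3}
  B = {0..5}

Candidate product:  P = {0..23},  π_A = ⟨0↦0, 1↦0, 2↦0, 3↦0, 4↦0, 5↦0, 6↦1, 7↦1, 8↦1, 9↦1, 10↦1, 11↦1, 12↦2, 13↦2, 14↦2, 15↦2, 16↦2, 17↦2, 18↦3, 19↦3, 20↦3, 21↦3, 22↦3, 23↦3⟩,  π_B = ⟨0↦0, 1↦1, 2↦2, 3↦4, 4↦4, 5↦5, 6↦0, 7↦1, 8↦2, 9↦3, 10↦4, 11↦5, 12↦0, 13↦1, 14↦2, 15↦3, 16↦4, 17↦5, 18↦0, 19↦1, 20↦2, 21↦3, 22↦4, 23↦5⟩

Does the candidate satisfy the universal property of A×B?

Answer: NOT A VALID PRODUCT — duplicate pair at indices 4,3

Trace:
|A|·|B| = 4·6 = 24;  |P| = 24
Check the pairing map k ↦ (π_A(k), π_B(k)):
  0 ↦ (0,0)
  1 ↦ (0,1)
  2 ↦ (0,2)
  3 ↦ (0,4)
  4 ↦ (0,4)  ✗ repeats pair of k=3
  5 ↦ (0,5)
  6 ↦ (1,0)
  7 ↦ (1,1)
  8 ↦ (1,2)
  9 ↦ (1,3)
  10 ↦ (1,4)
  11 ↦ (1,5)
  12 ↦ (2,0)
  13 ↦ (2,1)
  14 ↦ (2,2)
  15 ↦ (2,3)
  16 ↦ (2,4)
  17 ↦ (2,5)
  18 ↦ (3,0)
  19 ↦ (3,1)
  20 ↦ (3,2)
  21 ↦ (3,3)
  22 ↦ (3,4)
  23 ↦ (3,5)
distinct pairs in image: 23 / 24 needed
  → (0,4) hit at k=3 and k=4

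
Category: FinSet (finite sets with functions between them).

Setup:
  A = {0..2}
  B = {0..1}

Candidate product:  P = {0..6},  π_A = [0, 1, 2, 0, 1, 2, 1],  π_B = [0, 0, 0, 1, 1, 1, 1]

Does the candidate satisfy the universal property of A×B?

|A|·|B| = 3·2 = 6;  |P| = 7
  → cardinalities differ; no bijection possible.

Answer: NOT A VALID PRODUCT — |P|=7 ≠ |A|·|B|=6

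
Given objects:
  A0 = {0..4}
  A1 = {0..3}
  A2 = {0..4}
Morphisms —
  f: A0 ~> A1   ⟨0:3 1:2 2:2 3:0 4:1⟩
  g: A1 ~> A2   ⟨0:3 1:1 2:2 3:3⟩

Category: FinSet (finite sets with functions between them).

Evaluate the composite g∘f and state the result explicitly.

Answer: ⟨0:3 1:2 2:2 3:3 4:1⟩

Derivation:
  0 f~>3 g~>3
  1 f~>2 g~>2
  2 f~>2 g~>2
  3 f~>0 g~>3
  4 f~>1 g~>1
result: ⟨0:3 1:2 2:2 3:3 4:1⟩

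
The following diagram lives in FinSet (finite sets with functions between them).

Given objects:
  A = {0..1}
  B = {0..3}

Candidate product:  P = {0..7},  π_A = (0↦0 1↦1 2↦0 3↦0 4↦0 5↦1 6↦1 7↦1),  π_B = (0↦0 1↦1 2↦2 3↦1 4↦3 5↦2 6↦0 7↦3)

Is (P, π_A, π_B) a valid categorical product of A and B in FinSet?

|A|·|B| = 2·4 = 8;  |P| = 8
Check the pairing map k ↦ (π_A(k), π_B(k)):
  0 ↦ (0,0)
  1 ↦ (1,1)
  2 ↦ (0,2)
  3 ↦ (0,1)
  4 ↦ (0,3)
  5 ↦ (1,2)
  6 ↦ (1,0)
  7 ↦ (1,3)
distinct pairs in image: 8 / 8 needed
  → bijection onto A×B; projections well-typed.

Answer: VALID PRODUCT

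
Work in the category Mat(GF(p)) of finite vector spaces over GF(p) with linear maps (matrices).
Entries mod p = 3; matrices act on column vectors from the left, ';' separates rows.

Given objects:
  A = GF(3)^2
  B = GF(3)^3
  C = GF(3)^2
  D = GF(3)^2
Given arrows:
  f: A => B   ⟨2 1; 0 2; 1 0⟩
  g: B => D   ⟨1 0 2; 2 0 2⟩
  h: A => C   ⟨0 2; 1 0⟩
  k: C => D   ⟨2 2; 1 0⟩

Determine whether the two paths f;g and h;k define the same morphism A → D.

Answer: DOES NOT COMMUTE

Work:
Path 1 = f;g:
  e0=(1,0) f=>(2,0,1) g=>(1,0)
  e1=(0,1) f=>(1,2,0) g=>(1,2)
  result₁ = ⟨1 1; 0 2⟩
Path 2 = h;k:
  e0=(1,0) h=>(0,1) k=>(2,0)
  e1=(0,1) h=>(2,0) k=>(1,2)
  result₂ = ⟨2 1; 0 2⟩
Equal? differ; not commutative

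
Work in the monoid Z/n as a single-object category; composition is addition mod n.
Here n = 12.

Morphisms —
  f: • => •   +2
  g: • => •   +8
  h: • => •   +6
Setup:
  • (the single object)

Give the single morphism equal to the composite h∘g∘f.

Answer: +4

Work:
  0 +2≡2 +8≡10 +6≡4  (mod 12)
result: +4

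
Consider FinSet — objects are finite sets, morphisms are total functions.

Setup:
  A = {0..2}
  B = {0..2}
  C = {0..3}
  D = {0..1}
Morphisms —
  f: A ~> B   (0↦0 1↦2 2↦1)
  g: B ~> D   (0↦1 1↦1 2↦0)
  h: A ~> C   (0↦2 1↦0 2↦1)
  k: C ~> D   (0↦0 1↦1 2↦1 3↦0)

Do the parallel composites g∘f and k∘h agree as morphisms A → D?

Answer: COMMUTES

Work:
1) trace f;g:
  0 f~>0 g~>1
  1 f~>2 g~>0
  2 f~>1 g~>1
  ⟦path⟧₁ = (0↦1 1↦0 2↦1)
2) trace h;k:
  0 h~>2 k~>1
  1 h~>0 k~>0
  2 h~>1 k~>1
  ⟦path⟧₂ = (0↦1 1↦0 2↦1)
Equal? equal; square commutes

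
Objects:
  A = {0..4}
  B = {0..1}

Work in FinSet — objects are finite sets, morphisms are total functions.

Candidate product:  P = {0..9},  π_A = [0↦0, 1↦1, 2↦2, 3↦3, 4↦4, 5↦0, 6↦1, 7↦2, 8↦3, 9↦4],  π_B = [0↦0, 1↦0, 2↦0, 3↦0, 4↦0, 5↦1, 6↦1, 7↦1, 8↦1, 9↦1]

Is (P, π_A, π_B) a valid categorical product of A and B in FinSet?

|A|·|B| = 5·2 = 10;  |P| = 10
Check the pairing map k ↦ (π_A(k), π_B(k)):
  0 ↦ (0,0)
  1 ↦ (1,0)
  2 ↦ (2,0)
  3 ↦ (3,0)
  4 ↦ (4,0)
  5 ↦ (0,1)
  6 ↦ (1,1)
  7 ↦ (2,1)
  8 ↦ (3,1)
  9 ↦ (4,1)
distinct pairs in image: 10 / 10 needed
  → bijection onto A×B; projections well-typed.

Answer: VALID PRODUCT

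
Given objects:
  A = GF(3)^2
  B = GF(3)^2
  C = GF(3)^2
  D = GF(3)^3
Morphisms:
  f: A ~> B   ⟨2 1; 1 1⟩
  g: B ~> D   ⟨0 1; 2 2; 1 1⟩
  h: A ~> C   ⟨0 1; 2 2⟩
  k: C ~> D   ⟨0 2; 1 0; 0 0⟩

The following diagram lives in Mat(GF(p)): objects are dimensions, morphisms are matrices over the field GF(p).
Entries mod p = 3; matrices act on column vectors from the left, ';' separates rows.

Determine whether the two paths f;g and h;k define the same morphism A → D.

Along f;g (path 1):
  e0=(1,0) f~>(2,1) g~>(1,0,0)
  e1=(0,1) f~>(1,1) g~>(1,1,2)
  composite₁ = ⟨1 1; 0 1; 0 2⟩
Along h;k (path 2):
  e0=(1,0) h~>(0,2) k~>(1,0,0)
  e1=(0,1) h~>(1,2) k~>(1,1,0)
  composite₂ = ⟨1 1; 0 1; 0 0⟩
Equal? distinct morphisms ✗

Answer: DOES NOT COMMUTE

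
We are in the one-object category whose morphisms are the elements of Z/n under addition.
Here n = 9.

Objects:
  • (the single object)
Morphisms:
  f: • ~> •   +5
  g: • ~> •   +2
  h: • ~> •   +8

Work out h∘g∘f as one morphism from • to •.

Answer: +6

Work:
  0 +5≡5 +2≡7 +8≡6  (mod 9)
composite: +6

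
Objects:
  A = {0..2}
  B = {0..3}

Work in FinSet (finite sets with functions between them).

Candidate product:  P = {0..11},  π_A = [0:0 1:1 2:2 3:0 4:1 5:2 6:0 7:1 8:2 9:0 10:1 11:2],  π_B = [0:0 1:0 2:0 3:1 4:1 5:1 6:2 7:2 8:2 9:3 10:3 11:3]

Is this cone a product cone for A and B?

Answer: VALID PRODUCT

Trace:
|A|·|B| = 3·4 = 12;  |P| = 12
Check the pairing map k ↦ (π_A(k), π_B(k)):
  0 : (0,0)
  1 : (1,0)
  2 : (2,0)
  3 : (0,1)
  4 : (1,1)
  5 : (2,1)
  6 : (0,2)
  7 : (1,2)
  8 : (2,2)
  9 : (0,3)
  10 : (1,3)
  11 : (2,3)
distinct pairs in image: 12 / 12 needed
  → bijection onto A×B; projections well-typed.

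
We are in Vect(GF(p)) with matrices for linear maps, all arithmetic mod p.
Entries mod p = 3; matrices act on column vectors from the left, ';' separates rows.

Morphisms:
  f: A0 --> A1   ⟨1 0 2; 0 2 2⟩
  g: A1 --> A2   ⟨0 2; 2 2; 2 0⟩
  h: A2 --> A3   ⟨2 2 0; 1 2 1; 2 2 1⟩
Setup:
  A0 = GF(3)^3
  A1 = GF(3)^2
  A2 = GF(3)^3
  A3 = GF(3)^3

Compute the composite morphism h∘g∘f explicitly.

Answer: ⟨1 1 0; 0 0 0; 0 1 1⟩

Work:
  e0=[1,0,0] f-->[1,0] g-->[0,2,2] h-->[1,0,0]
  e1=[0,1,0] f-->[0,2] g-->[1,1,0] h-->[1,0,1]
  e2=[0,0,1] f-->[2,2] g-->[1,2,1] h-->[0,0,1]
composite: ⟨1 1 0; 0 0 0; 0 1 1⟩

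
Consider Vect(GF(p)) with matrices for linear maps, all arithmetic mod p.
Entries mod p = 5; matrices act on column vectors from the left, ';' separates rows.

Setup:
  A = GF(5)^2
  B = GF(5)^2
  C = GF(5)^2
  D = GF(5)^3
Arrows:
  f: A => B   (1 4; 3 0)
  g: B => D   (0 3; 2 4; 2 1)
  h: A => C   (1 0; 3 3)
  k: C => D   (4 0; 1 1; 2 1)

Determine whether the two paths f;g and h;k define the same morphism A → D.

Along f;g (path 1):
  e0=⟨1,0⟩ f=>⟨1,3⟩ g=>⟨4,4,0⟩
  e1=⟨0,1⟩ f=>⟨4,0⟩ g=>⟨0,3,3⟩
  composite₁ = (4 0; 4 3; 0 3)
Along h;k (path 2):
  e0=⟨1,0⟩ h=>⟨1,3⟩ k=>⟨4,4,0⟩
  e1=⟨0,1⟩ h=>⟨0,3⟩ k=>⟨0,3,3⟩
  composite₂ = (4 0; 4 3; 0 3)
Equal? YES — commutes

Answer: COMMUTES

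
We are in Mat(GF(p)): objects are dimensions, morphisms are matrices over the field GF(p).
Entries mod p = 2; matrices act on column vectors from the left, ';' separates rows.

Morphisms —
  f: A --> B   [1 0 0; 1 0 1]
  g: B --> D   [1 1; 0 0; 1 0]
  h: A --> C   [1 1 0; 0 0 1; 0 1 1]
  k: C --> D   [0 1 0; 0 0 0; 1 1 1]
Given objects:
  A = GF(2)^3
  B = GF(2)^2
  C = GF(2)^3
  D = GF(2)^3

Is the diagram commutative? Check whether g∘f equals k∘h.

Answer: COMMUTES

Work:
Along f;g (path 1):
  e0=⟨1,0,0⟩ f-->⟨1,1⟩ g-->⟨0,0,1⟩
  e1=⟨0,1,0⟩ f-->⟨0,0⟩ g-->⟨0,0,0⟩
  e2=⟨0,0,1⟩ f-->⟨0,1⟩ g-->⟨1,0,0⟩
  ⟦path⟧₁ = [0 0 1; 0 0 0; 1 0 0]
Along h;k (path 2):
  e0=⟨1,0,0⟩ h-->⟨1,0,0⟩ k-->⟨0,0,1⟩
  e1=⟨0,1,0⟩ h-->⟨1,0,1⟩ k-->⟨0,0,0⟩
  e2=⟨0,0,1⟩ h-->⟨0,1,1⟩ k-->⟨1,0,0⟩
  ⟦path⟧₂ = [0 0 1; 0 0 0; 1 0 0]
Equal? same morphism ✓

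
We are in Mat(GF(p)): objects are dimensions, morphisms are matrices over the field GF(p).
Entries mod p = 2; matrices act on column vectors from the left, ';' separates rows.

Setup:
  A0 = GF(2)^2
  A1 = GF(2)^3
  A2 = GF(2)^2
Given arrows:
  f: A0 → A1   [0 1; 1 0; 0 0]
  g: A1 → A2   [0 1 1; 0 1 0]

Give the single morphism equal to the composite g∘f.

  e0=⟨1,0⟩ f→⟨0,1,0⟩ g→⟨1,1⟩
  e1=⟨0,1⟩ f→⟨1,0,0⟩ g→⟨0,0⟩
result: [1 0; 1 0]

Answer: [1 0; 1 0]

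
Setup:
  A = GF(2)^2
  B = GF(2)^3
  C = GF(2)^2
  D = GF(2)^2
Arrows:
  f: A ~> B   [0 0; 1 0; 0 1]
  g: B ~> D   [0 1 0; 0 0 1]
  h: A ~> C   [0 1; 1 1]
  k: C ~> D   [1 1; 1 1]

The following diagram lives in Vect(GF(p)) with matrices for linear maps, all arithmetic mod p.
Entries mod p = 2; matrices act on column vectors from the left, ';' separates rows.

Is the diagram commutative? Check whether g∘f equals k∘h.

Along f;g (path 1):
  e0=[1,0] f~>[0,1,0] g~>[1,0]
  e1=[0,1] f~>[0,0,1] g~>[0,1]
  composite₁ = [1 0; 0 1]
Along h;k (path 2):
  e0=[1,0] h~>[0,1] k~>[1,1]
  e1=[0,1] h~>[1,1] k~>[0,0]
  composite₂ = [1 0; 1 0]
Equal? differ; not commutative

Answer: DOES NOT COMMUTE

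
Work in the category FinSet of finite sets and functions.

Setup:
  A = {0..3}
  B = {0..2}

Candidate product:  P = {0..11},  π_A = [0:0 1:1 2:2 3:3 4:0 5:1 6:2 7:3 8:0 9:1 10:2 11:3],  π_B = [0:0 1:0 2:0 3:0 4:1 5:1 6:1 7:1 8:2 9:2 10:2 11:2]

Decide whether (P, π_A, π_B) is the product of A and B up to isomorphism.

|A|·|B| = 4·3 = 12;  |P| = 12
Check the pairing map k ↦ (π_A(k), π_B(k)):
  0 : (0,0)
  1 : (1,0)
  2 : (2,0)
  3 : (3,0)
  4 : (0,1)
  5 : (1,1)
  6 : (2,1)
  7 : (3,1)
  8 : (0,2)
  9 : (1,2)
  10 : (2,2)
  11 : (3,2)
distinct pairs in image: 12 / 12 needed
  → bijection onto A×B; projections well-typed.

Answer: VALID PRODUCT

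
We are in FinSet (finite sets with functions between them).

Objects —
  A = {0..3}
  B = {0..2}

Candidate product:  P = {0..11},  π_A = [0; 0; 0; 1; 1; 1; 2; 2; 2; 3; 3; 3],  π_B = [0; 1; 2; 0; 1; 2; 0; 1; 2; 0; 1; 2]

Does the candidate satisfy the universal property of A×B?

|A|·|B| = 4·3 = 12;  |P| = 12
Check the pairing map k ↦ (π_A(k), π_B(k)):
  0 -> (0,0)
  1 -> (0,1)
  2 -> (0,2)
  3 -> (1,0)
  4 -> (1,1)
  5 -> (1,2)
  6 -> (2,0)
  7 -> (2,1)
  8 -> (2,2)
  9 -> (3,0)
  10 -> (3,1)
  11 -> (3,2)
distinct pairs in image: 12 / 12 needed
  → bijection onto A×B; projections well-typed.

Answer: VALID PRODUCT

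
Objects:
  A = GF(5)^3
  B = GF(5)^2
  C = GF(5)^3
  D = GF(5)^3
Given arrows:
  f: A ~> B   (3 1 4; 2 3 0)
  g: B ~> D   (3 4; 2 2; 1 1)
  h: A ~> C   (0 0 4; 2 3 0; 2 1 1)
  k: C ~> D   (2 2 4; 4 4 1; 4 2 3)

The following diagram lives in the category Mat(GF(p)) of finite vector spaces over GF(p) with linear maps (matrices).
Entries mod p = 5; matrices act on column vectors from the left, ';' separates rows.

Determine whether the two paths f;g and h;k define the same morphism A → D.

Answer: DOES NOT COMMUTE

Trace:
Path 1 = f;g:
  e0=⟨1,0,0⟩ f~>⟨3,2⟩ g~>⟨2,0,0⟩
  e1=⟨0,1,0⟩ f~>⟨1,3⟩ g~>⟨0,3,4⟩
  e2=⟨0,0,1⟩ f~>⟨4,0⟩ g~>⟨2,3,4⟩
  ⟦path⟧₁ = (2 0 2; 0 3 3; 0 4 4)
Path 2 = h;k:
  e0=⟨1,0,0⟩ h~>⟨0,2,2⟩ k~>⟨2,0,0⟩
  e1=⟨0,1,0⟩ h~>⟨0,3,1⟩ k~>⟨0,3,4⟩
  e2=⟨0,0,1⟩ h~>⟨4,0,1⟩ k~>⟨2,2,4⟩
  ⟦path⟧₂ = (2 0 2; 0 3 2; 0 4 4)
Equal? distinct morphisms ✗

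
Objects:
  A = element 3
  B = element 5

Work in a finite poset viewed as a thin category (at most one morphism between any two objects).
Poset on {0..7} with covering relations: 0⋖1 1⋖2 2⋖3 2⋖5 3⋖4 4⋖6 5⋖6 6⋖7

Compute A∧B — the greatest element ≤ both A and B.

Answer: A∧B = 2

Derivation:
{x : x⊑A ∧ x⊑B} = {0,1,2}  (A=3, B=5)
  0 ⊑ 2
  1 ⊑ 2
  2 ⊑ 2
glb = 2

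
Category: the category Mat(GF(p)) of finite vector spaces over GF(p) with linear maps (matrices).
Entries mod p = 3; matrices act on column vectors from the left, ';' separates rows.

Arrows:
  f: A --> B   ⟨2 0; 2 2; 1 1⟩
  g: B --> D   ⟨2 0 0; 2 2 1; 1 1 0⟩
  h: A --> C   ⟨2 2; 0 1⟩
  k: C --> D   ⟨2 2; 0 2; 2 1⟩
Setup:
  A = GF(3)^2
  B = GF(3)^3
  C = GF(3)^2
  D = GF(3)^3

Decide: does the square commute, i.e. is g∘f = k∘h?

1) trace f;g:
  e0=(1,0) f-->(2,2,1) g-->(1,0,1)
  e1=(0,1) f-->(0,2,1) g-->(0,2,2)
  composite₁ = ⟨1 0; 0 2; 1 2⟩
2) trace h;k:
  e0=(1,0) h-->(2,0) k-->(1,0,1)
  e1=(0,1) h-->(2,1) k-->(0,2,2)
  composite₂ = ⟨1 0; 0 2; 1 2⟩
Equal? equal; square commutes

Answer: COMMUTES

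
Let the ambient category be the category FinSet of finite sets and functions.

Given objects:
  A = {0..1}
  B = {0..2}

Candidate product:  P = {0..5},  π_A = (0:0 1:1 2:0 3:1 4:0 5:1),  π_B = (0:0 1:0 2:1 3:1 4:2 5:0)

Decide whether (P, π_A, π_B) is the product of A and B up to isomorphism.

|A|·|B| = 2·3 = 6;  |P| = 6
Check the pairing map k ↦ (π_A(k), π_B(k)):
  0 : (0,0)
  1 : (1,0)
  2 : (0,1)
  3 : (1,1)
  4 : (0,2)
  5 : (1,0)  ✗ repeats pair of k=1
distinct pairs in image: 5 / 6 needed
  → (1,0) hit at k=1 and k=5

Answer: NOT A VALID PRODUCT — duplicate pair at indices 1,5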